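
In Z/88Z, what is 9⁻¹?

49

Run the extended Euclidean algorithm:
88 = 9*9 + 7
9 = 1*7 + 2
7 = 3*2 + 1
2 = 2*1 + 0
gcd(9, 88) = 1, so the inverse exists.
Bézout: 1 = 4*88 − 39*9.
So 9⁻¹ ≡ −39 ≡ 49 (mod 88).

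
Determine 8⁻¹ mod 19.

12

Apply the Euclidean algorithm and back-substitute:
19 = 2×8 + 3
8 = 2×3 + 2
3 = 1×2 + 1
2 = 2×1 + 0
gcd(8, 19) = 1, so the inverse exists.
Back-substitute for 1:
1 = 1×3 − 1×2
  = −1×8 + 3×3
  = 3×19 − 7×8
So 8⁻¹ ≡ −7 ≡ 12 (mod 19).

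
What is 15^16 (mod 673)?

556

15^1 ≡ 15 (mod 673)
15^2 ≡ 15^2 = 225 (mod 673)
15^4 ≡ 225^2 = 50625 ≡ 150 (mod 673)
15^8 ≡ 150^2 = 22500 ≡ 291 (mod 673)
15^16 ≡ 291^2 = 84681 ≡ 556 (mod 673)
So 15^16 ≡ 556 (mod 673).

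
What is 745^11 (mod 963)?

11 in binary is 1011, i.e. 11 = 8 + 2 + 1.
745^1 ≡ 745 (mod 963)
745^2 ≡ 745^2 = 555025 ≡ 337 (mod 963)
745^4 ≡ 337^2 = 113569 ≡ 898 (mod 963)
745^8 ≡ 898^2 = 806404 ≡ 373 (mod 963)
745^11 = 745^8 * 745^2 * 745^1 ≡ 373 * 337 * 745 (mod 963).
Accumulate the product:
373 * 337 = 125701 ≡ 511
511 * 745 = 380695 ≡ 310

310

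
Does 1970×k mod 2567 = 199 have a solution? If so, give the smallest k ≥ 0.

1711

gcd(1970, 2567) = 1, so a unique solution mod 2567 exists.
1970⁻¹ ≡ 2524 (mod 2567).
k ≡ 2524×199 ≡ 1711 (mod 2567).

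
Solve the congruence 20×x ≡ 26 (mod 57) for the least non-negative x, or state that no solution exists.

gcd(20, 57) = 1, so a unique solution mod 57 exists.
20⁻¹ ≡ 20 (mod 57).
x ≡ 20×26 ≡ 7 (mod 57).

7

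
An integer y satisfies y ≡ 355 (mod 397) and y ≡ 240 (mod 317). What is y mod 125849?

397⁻¹ mod 317: 397·107 ≡ 1 (mod 317), so 397⁻¹ ≡ 107.
y = 355 + 397·((240 − 355)·107 mod 317) = 355 + 397·58 = 23381.
Check: 23381 mod 397 = 355, 23381 mod 317 = 240. ✓

23381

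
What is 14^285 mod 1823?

1426

Using repeated squaring:
285 in binary is 100011101, i.e. 285 = 256 + 16 + 8 + 4 + 1.
14^1 ≡ 14 (mod 1823)
14^2 ≡ 14^2 = 196 (mod 1823)
14^4 ≡ 196^2 = 38416 ≡ 133 (mod 1823)
14^8 ≡ 133^2 = 17689 ≡ 1282 (mod 1823)
14^16 ≡ 1282^2 = 1643524 ≡ 1001 (mod 1823)
14^32 ≡ 1001^2 = 1002001 ≡ 1174 (mod 1823)
14^64 ≡ 1174^2 = 1378276 ≡ 88 (mod 1823)
14^128 ≡ 88^2 = 7744 ≡ 452 (mod 1823)
14^256 ≡ 452^2 = 204304 ≡ 128 (mod 1823)
14^285 = 14^256 × 14^16 × 14^8 × 14^4 × 14^1 ≡ 128 × 1001 × 1282 × 133 × 14 (mod 1823).
Accumulate the product:
128 × 1001 = 128128 ≡ 518
518 × 1282 = 664076 ≡ 504
504 × 133 = 67032 ≡ 1404
1404 × 14 = 19656 ≡ 1426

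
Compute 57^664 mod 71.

5

Compute successive squares:
664 in binary is 1010011000, i.e. 664 = 512 + 128 + 16 + 8.
57^1 ≡ 57 (mod 71)
57^2 ≡ 57^2 = 3249 ≡ 54 (mod 71)
57^4 ≡ 54^2 = 2916 ≡ 5 (mod 71)
57^8 ≡ 5^2 = 25 (mod 71)
57^16 ≡ 25^2 = 625 ≡ 57 (mod 71)
57^32 ≡ 57^2 = 3249 ≡ 54 (mod 71)
57^64 ≡ 54^2 = 2916 ≡ 5 (mod 71)
57^128 ≡ 5^2 = 25 (mod 71)
57^256 ≡ 25^2 = 625 ≡ 57 (mod 71)
57^512 ≡ 57^2 = 3249 ≡ 54 (mod 71)
57^664 = 57^512 · 57^128 · 57^16 · 57^8 ≡ 54 · 25 · 57 · 25 (mod 71).
Accumulate the product:
54 · 25 = 1350 ≡ 1
1 · 57 = 57
57 · 25 = 1425 ≡ 5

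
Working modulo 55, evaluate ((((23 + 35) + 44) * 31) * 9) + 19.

42

23 + 35 = 58 ≡ 3 (mod 55)
3 + 44 = 47
47 * 31 = 1457 ≡ 27 (mod 55)
27 * 9 = 243 ≡ 23 (mod 55)
23 + 19 = 42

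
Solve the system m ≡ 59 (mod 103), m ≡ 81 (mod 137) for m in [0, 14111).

103⁻¹ mod 137: 103*4 ≡ 1 (mod 137), so 103⁻¹ ≡ 4.
m = 59 + 103*((81 − 59)*4 mod 137) = 59 + 103*88 = 9123.
Check: 9123 mod 103 = 59, 9123 mod 137 = 81. ✓

9123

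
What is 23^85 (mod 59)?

30

85 in binary is 1010101, i.e. 85 = 64 + 16 + 4 + 1.
23^1 ≡ 23 (mod 59)
23^2 ≡ 23^2 = 529 ≡ 57 (mod 59)
23^4 ≡ 57^2 = 3249 ≡ 4 (mod 59)
23^8 ≡ 4^2 = 16 (mod 59)
23^16 ≡ 16^2 = 256 ≡ 20 (mod 59)
23^32 ≡ 20^2 = 400 ≡ 46 (mod 59)
23^64 ≡ 46^2 = 2116 ≡ 51 (mod 59)
23^85 = 23^64 * 23^16 * 23^4 * 23^1 ≡ 51 * 20 * 4 * 23 (mod 59).
Accumulate the product:
51 * 20 = 1020 ≡ 17
17 * 4 = 68 ≡ 9
9 * 23 = 207 ≡ 30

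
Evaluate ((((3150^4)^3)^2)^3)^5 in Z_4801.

(3150)^4 ≡ 3206 (mod 4801)
(3206)^3 ≡ 3708 (mod 4801)
(3708)^2 ≡ 4001 (mod 4801)
(4001)^3 ≡ 2645 (mod 4801)
(2645)^5 ≡ 3449 (mod 4801)

3449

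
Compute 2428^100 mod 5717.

Compute successive squares:
100 in binary is 1100100, i.e. 100 = 64 + 32 + 4.
2428^1 ≡ 2428 (mod 5717)
2428^2 ≡ 2428^2 = 5895184 ≡ 957 (mod 5717)
2428^4 ≡ 957^2 = 915849 ≡ 1129 (mod 5717)
2428^8 ≡ 1129^2 = 1274641 ≡ 5467 (mod 5717)
2428^16 ≡ 5467^2 = 29888089 ≡ 5330 (mod 5717)
2428^32 ≡ 5330^2 = 28408900 ≡ 1127 (mod 5717)
2428^64 ≡ 1127^2 = 1270129 ≡ 955 (mod 5717)
2428^100 = 2428^64 * 2428^32 * 2428^4 ≡ 955 * 1127 * 1129 (mod 5717).
Accumulate the product:
955 * 1127 = 1076285 ≡ 1489
1489 * 1129 = 1681081 ≡ 283

283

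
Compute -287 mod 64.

-287 = -5·64 + 33, so -287 ≡ 33 (mod 64).

33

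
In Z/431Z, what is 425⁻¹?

359

By the extended Euclidean algorithm:
431 = 1·425 + 6
425 = 70·6 + 5
6 = 1·5 + 1
5 = 5·1 + 0
gcd(425, 431) = 1, so the inverse exists.
Bézout: 1 = 71·431 − 72·425.
So 425⁻¹ ≡ −72 ≡ 359 (mod 431).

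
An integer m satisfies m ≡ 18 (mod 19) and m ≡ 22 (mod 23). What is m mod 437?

19⁻¹ mod 23: 19×17 ≡ 1 (mod 23), so 19⁻¹ ≡ 17.
m = 18 + 19×((22 − 18)×17 mod 23) = 18 + 19×22 = 436.

436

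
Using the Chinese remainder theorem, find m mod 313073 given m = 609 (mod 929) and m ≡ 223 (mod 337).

929⁻¹ mod 337: 929×300 ≡ 1 (mod 337), so 929⁻¹ ≡ 300.
m = 609 + 929×((223 − 609)×300 mod 337) = 609 + 929×128 = 119521.
Check: 119521 mod 929 = 609, 119521 mod 337 = 223. ✓

119521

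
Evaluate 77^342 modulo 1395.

1279

Compute successive squares:
342 in binary is 101010110, i.e. 342 = 256 + 64 + 16 + 4 + 2.
77^1 ≡ 77 (mod 1395)
77^2 ≡ 77^2 = 5929 ≡ 349 (mod 1395)
77^4 ≡ 349^2 = 121801 ≡ 436 (mod 1395)
77^8 ≡ 436^2 = 190096 ≡ 376 (mod 1395)
77^16 ≡ 376^2 = 141376 ≡ 481 (mod 1395)
77^32 ≡ 481^2 = 231361 ≡ 1186 (mod 1395)
77^64 ≡ 1186^2 = 1406596 ≡ 436 (mod 1395)
77^128 ≡ 436^2 = 190096 ≡ 376 (mod 1395)
77^256 ≡ 376^2 = 141376 ≡ 481 (mod 1395)
77^342 = 77^256 × 77^64 × 77^16 × 77^4 × 77^2 ≡ 481 × 436 × 481 × 436 × 349 (mod 1395).
Accumulate the product:
481 × 436 = 209716 ≡ 466
466 × 481 = 224146 ≡ 946
946 × 436 = 412456 ≡ 931
931 × 349 = 324919 ≡ 1279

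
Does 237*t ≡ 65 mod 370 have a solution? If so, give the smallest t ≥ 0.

gcd(237, 370) = 1, so a unique solution mod 370 exists.
237⁻¹ ≡ 153 (mod 370).
t ≡ 153*65 ≡ 325 (mod 370).

325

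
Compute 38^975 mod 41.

27

975 in binary is 1111001111, i.e. 975 = 512 + 256 + 128 + 64 + 8 + 4 + 2 + 1.
38^1 ≡ 38 (mod 41)
38^2 ≡ 38^2 = 1444 ≡ 9 (mod 41)
38^4 ≡ 9^2 = 81 ≡ 40 (mod 41)
38^8 ≡ 40^2 = 1600 ≡ 1 (mod 41)
38^16 ≡ 1^2 = 1 (mod 41)
38^32 ≡ 1^2 = 1 (mod 41)
38^64 ≡ 1^2 = 1 (mod 41)
38^128 ≡ 1^2 = 1 (mod 41)
38^256 ≡ 1^2 = 1 (mod 41)
38^512 ≡ 1^2 = 1 (mod 41)
38^975 = 38^512 · 38^256 · 38^128 · 38^64 · 38^8 · 38^4 · 38^2 · 38^1 ≡ 1 · 1 · 1 · 1 · 1 · 40 · 9 · 38 (mod 41).
Accumulate the product:
1 · 1 = 1
1 · 1 = 1
1 · 1 = 1
1 · 1 = 1
1 · 40 = 40
40 · 9 = 360 ≡ 32
32 · 38 = 1216 ≡ 27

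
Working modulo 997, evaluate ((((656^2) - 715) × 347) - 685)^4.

(656)^2 ≡ 629 (mod 997)
629 - 715 = -86 ≡ 911 (mod 997)
911 × 347 = 316117 ≡ 68 (mod 997)
68 - 685 = -617 ≡ 380 (mod 997)
(380)^4 ≡ 306 (mod 997)

306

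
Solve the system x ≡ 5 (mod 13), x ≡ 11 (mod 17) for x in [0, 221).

13⁻¹ mod 17: 13*4 ≡ 1 (mod 17), so 13⁻¹ ≡ 4.
x = 5 + 13*((11 − 5)*4 mod 17) = 5 + 13*7 = 96.

96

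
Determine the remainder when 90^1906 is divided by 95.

35

By square-and-multiply:
1906 in binary is 11101110010, i.e. 1906 = 1024 + 512 + 256 + 64 + 32 + 16 + 2.
90^1 ≡ 90 (mod 95)
90^2 ≡ 90^2 = 8100 ≡ 25 (mod 95)
90^4 ≡ 25^2 = 625 ≡ 55 (mod 95)
90^8 ≡ 55^2 = 3025 ≡ 80 (mod 95)
90^16 ≡ 80^2 = 6400 ≡ 35 (mod 95)
90^32 ≡ 35^2 = 1225 ≡ 85 (mod 95)
90^64 ≡ 85^2 = 7225 ≡ 5 (mod 95)
90^128 ≡ 5^2 = 25 (mod 95)
90^256 ≡ 25^2 = 625 ≡ 55 (mod 95)
90^512 ≡ 55^2 = 3025 ≡ 80 (mod 95)
90^1024 ≡ 80^2 = 6400 ≡ 35 (mod 95)
90^1906 = 90^1024 × 90^512 × 90^256 × 90^64 × 90^32 × 90^16 × 90^2 ≡ 35 × 80 × 55 × 5 × 85 × 35 × 25 (mod 95).
Accumulate the product:
35 × 80 = 2800 ≡ 45
45 × 55 = 2475 ≡ 5
5 × 5 = 25
25 × 85 = 2125 ≡ 35
35 × 35 = 1225 ≡ 85
85 × 25 = 2125 ≡ 35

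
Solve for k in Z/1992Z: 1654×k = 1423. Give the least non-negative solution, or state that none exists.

no solution

gcd(1654, 1992) = 2, and 2 does not divide 1423.
So the congruence has no solution.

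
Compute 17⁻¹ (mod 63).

By the extended Euclidean algorithm:
63 = 3·17 + 12
17 = 1·12 + 5
12 = 2·5 + 2
5 = 2·2 + 1
2 = 2·1 + 0
gcd(17, 63) = 1, so the inverse exists.
Back-substitute for 1:
1 = 1·5 − 2·2
  = −2·12 + 5·5
  = 5·17 − 7·12
  = −7·63 + 26·17
So 17⁻¹ ≡ 26 (mod 63).

26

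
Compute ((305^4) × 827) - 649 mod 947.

(305)^4 ≡ 611 (mod 947)
611 × 827 = 505297 ≡ 546 (mod 947)
546 - 649 = -103 ≡ 844 (mod 947)

844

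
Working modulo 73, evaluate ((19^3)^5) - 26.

23

(19)^3 ≡ 70 (mod 73)
(70)^5 ≡ 49 (mod 73)
49 - 26 = 23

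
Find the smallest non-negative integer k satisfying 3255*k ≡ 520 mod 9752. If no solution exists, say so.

gcd(3255, 9752) = 1, so a unique solution mod 9752 exists.
3255⁻¹ ≡ 3751 (mod 9752).
k ≡ 3751*520 ≡ 120 (mod 9752).

120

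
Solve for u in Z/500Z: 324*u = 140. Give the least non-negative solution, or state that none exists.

110

gcd(324, 500) = 4, and 4 | 140, so solutions exist.
Divide through by 4: 81*u ≡ 35 (mod 125).
81⁻¹ ≡ 71 (mod 125).
u ≡ 71*35 ≡ 110 (mod 125).
The smallest non-negative solution is u = 110.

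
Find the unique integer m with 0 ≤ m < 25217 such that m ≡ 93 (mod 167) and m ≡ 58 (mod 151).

167⁻¹ mod 151: 167×85 ≡ 1 (mod 151), so 167⁻¹ ≡ 85.
m = 93 + 167×((58 − 93)×85 mod 151) = 93 + 167×45 = 7608.
Check: 7608 mod 167 = 93, 7608 mod 151 = 58. ✓

7608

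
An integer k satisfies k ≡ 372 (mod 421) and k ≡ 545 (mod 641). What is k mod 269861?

421⁻¹ mod 641: 421*236 ≡ 1 (mod 641), so 421⁻¹ ≡ 236.
k = 372 + 421*((545 − 372)*236 mod 641) = 372 + 421*445 = 187717.

187717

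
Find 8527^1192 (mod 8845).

Using repeated squaring:
8527^1 ≡ 8527 (mod 8845)
8527^2 ≡ 8527^2 = 72709729 ≡ 3829 (mod 8845)
8527^4 ≡ 3829^2 = 14661241 ≡ 5076 (mod 8845)
8527^8 ≡ 5076^2 = 25765776 ≡ 291 (mod 8845)
8527^16 ≡ 291^2 = 84681 ≡ 5076 (mod 8845)
8527^32 ≡ 5076^2 = 25765776 ≡ 291 (mod 8845)
8527^64 ≡ 291^2 = 84681 ≡ 5076 (mod 8845)
8527^128 ≡ 5076^2 = 25765776 ≡ 291 (mod 8845)
8527^256 ≡ 291^2 = 84681 ≡ 5076 (mod 8845)
8527^512 ≡ 5076^2 = 25765776 ≡ 291 (mod 8845)
8527^1024 ≡ 291^2 = 84681 ≡ 5076 (mod 8845)
8527^1192 = 8527^1024 * 8527^128 * 8527^32 * 8527^8 ≡ 5076 * 291 * 291 * 291 (mod 8845).
Accumulate the product:
5076 * 291 = 1477116 ≡ 1
1 * 291 = 291
291 * 291 = 84681 ≡ 5076

5076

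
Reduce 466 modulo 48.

34

466 = 9×48 + 34, so 466 ≡ 34 (mod 48).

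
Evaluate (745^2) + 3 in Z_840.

(745)^2 ≡ 625 (mod 840)
625 + 3 = 628

628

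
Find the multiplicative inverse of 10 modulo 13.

Apply the Euclidean algorithm and back-substitute:
13 = 1*10 + 3
10 = 3*3 + 1
3 = 3*1 + 0
gcd(10, 13) = 1, so the inverse exists.
Bézout: 1 = −3*13 + 4*10.
So 10⁻¹ ≡ 4 (mod 13).

4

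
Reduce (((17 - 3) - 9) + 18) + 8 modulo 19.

12

17 - 3 = 14
14 - 9 = 5
5 + 18 = 23 ≡ 4 (mod 19)
4 + 8 = 12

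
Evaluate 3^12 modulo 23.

By square-and-multiply:
12 in binary is 1100, i.e. 12 = 8 + 4.
3^1 ≡ 3 (mod 23)
3^2 ≡ 3^2 = 9 (mod 23)
3^4 ≡ 9^2 = 81 ≡ 12 (mod 23)
3^8 ≡ 12^2 = 144 ≡ 6 (mod 23)
3^12 = 3^8 * 3^4 ≡ 6 * 12 (mod 23).
6 * 12 = 72 ≡ 3 (mod 23).

3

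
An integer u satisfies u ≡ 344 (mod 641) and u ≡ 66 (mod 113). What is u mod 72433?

22779

641⁻¹ mod 113: 641×58 ≡ 1 (mod 113), so 641⁻¹ ≡ 58.
u = 344 + 641×((66 − 344)×58 mod 113) = 344 + 641×35 = 22779.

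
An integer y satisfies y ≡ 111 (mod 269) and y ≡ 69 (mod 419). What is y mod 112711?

99372

269⁻¹ mod 419: 269*81 ≡ 1 (mod 419), so 269⁻¹ ≡ 81.
y = 111 + 269*((69 − 111)*81 mod 419) = 111 + 269*369 = 99372.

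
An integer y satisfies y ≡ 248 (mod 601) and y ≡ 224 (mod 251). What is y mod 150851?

601⁻¹ mod 251: 601×71 ≡ 1 (mod 251), so 601⁻¹ ≡ 71.
y = 248 + 601×((224 − 248)×71 mod 251) = 248 + 601×53 = 32101.
Check: 32101 mod 601 = 248, 32101 mod 251 = 224. ✓

32101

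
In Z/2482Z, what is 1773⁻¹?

7

Apply the Euclidean algorithm and back-substitute:
2482 = 1×1773 + 709
1773 = 2×709 + 355
709 = 1×355 + 354
355 = 1×354 + 1
354 = 354×1 + 0
gcd(1773, 2482) = 1, so the inverse exists.
Bézout: 1 = −5×2482 + 7×1773.
So 1773⁻¹ ≡ 7 (mod 2482).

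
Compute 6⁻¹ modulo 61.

Apply the Euclidean algorithm and back-substitute:
61 = 10·6 + 1
6 = 6·1 + 0
gcd(6, 61) = 1, so the inverse exists.
Bézout: 1 = 1·61 − 10·6.
So 6⁻¹ ≡ −10 ≡ 51 (mod 61).

51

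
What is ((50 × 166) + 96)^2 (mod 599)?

50 × 166 = 8300 ≡ 513 (mod 599)
513 + 96 = 609 ≡ 10 (mod 599)
(10)^2 ≡ 100 (mod 599)

100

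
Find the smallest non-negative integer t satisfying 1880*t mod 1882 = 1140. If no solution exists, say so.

371

gcd(1880, 1882) = 2, and 2 | 1140, so solutions exist.
Divide through by 2: 940*t ≡ 570 (mod 941).
940⁻¹ ≡ 940 (mod 941).
t ≡ 940*570 ≡ 371 (mod 941).
The smallest non-negative solution is t = 371.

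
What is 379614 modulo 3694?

2826

379614 = 102·3694 + 2826, so 379614 ≡ 2826 (mod 3694).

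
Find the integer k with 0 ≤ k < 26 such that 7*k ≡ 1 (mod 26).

By the extended Euclidean algorithm:
26 = 3×7 + 5
7 = 1×5 + 2
5 = 2×2 + 1
2 = 2×1 + 0
gcd(7, 26) = 1, so the inverse exists.
Back-substitute for 1:
1 = 1×5 − 2×2
  = −2×7 + 3×5
  = 3×26 − 11×7
So 7⁻¹ ≡ −11 ≡ 15 (mod 26).

15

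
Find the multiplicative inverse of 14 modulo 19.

15

19 = 1×14 + 5
14 = 2×5 + 4
5 = 1×4 + 1
4 = 4×1 + 0
gcd(14, 19) = 1, so the inverse exists.
Back-substitute for 1:
1 = 1×5 − 1×4
  = −1×14 + 3×5
  = 3×19 − 4×14
So 14⁻¹ ≡ −4 ≡ 15 (mod 19).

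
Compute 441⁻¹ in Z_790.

541

790 = 1×441 + 349
441 = 1×349 + 92
349 = 3×92 + 73
92 = 1×73 + 19
73 = 3×19 + 16
19 = 1×16 + 3
16 = 5×3 + 1
3 = 3×1 + 0
gcd(441, 790) = 1, so the inverse exists.
Bézout: 1 = 139×790 − 249×441.
So 441⁻¹ ≡ −249 ≡ 541 (mod 790).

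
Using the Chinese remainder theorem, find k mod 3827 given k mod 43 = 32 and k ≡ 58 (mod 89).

43⁻¹ mod 89: 43×29 ≡ 1 (mod 89), so 43⁻¹ ≡ 29.
k = 32 + 43×((58 − 32)×29 mod 89) = 32 + 43×42 = 1838.

1838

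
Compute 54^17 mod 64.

Compute successive squares:
17 in binary is 10001, i.e. 17 = 16 + 1.
54^1 ≡ 54 (mod 64)
54^2 ≡ 54^2 = 2916 ≡ 36 (mod 64)
54^4 ≡ 36^2 = 1296 ≡ 16 (mod 64)
54^8 ≡ 16^2 = 256 ≡ 0 (mod 64)
54^16 ≡ 0^2 = 0 (mod 64)
54^17 = 54^16 · 54^1 ≡ 0 · 54 (mod 64).
0 · 54 = 0 ≡ 0 (mod 64).

0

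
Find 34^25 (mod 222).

70

By square-and-multiply:
25 in binary is 11001, i.e. 25 = 16 + 8 + 1.
34^1 ≡ 34 (mod 222)
34^2 ≡ 34^2 = 1156 ≡ 46 (mod 222)
34^4 ≡ 46^2 = 2116 ≡ 118 (mod 222)
34^8 ≡ 118^2 = 13924 ≡ 160 (mod 222)
34^16 ≡ 160^2 = 25600 ≡ 70 (mod 222)
34^25 = 34^16 * 34^8 * 34^1 ≡ 70 * 160 * 34 (mod 222).
Accumulate the product:
70 * 160 = 11200 ≡ 100
100 * 34 = 3400 ≡ 70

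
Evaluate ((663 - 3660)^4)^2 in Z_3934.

663 - 3660 = -2997 ≡ 937 (mod 3934)
(937)^4 ≡ 3823 (mod 3934)
(3823)^2 ≡ 519 (mod 3934)

519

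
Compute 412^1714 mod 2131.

1593

Using repeated squaring:
1714 in binary is 11010110010, i.e. 1714 = 1024 + 512 + 128 + 32 + 16 + 2.
412^1 ≡ 412 (mod 2131)
412^2 ≡ 412^2 = 169744 ≡ 1395 (mod 2131)
412^4 ≡ 1395^2 = 1946025 ≡ 422 (mod 2131)
412^8 ≡ 422^2 = 178084 ≡ 1211 (mod 2131)
412^16 ≡ 1211^2 = 1466521 ≡ 393 (mod 2131)
412^32 ≡ 393^2 = 154449 ≡ 1017 (mod 2131)
412^64 ≡ 1017^2 = 1034289 ≡ 754 (mod 2131)
412^128 ≡ 754^2 = 568516 ≡ 1670 (mod 2131)
412^256 ≡ 1670^2 = 2788900 ≡ 1552 (mod 2131)
412^512 ≡ 1552^2 = 2408704 ≡ 674 (mod 2131)
412^1024 ≡ 674^2 = 454276 ≡ 373 (mod 2131)
412^1714 = 412^1024 · 412^512 · 412^128 · 412^32 · 412^16 · 412^2 ≡ 373 · 674 · 1670 · 1017 · 393 · 1395 (mod 2131).
Accumulate the product:
373 · 674 = 251402 ≡ 2075
2075 · 1670 = 3465250 ≡ 244
244 · 1017 = 248148 ≡ 952
952 · 393 = 374136 ≡ 1211
1211 · 1395 = 1689345 ≡ 1593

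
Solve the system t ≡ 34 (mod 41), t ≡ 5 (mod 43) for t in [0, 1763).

41⁻¹ mod 43: 41*21 ≡ 1 (mod 43), so 41⁻¹ ≡ 21.
t = 34 + 41*((5 − 34)*21 mod 43) = 34 + 41*36 = 1510.

1510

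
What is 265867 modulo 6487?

265867 = 40·6487 + 6387, so 265867 ≡ 6387 (mod 6487).

6387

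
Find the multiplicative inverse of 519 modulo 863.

By the extended Euclidean algorithm:
863 = 1×519 + 344
519 = 1×344 + 175
344 = 1×175 + 169
175 = 1×169 + 6
169 = 28×6 + 1
6 = 6×1 + 0
gcd(519, 863) = 1, so the inverse exists.
Bézout: 1 = 86×863 − 143×519.
So 519⁻¹ ≡ −143 ≡ 720 (mod 863).

720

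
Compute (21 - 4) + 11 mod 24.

4

21 - 4 = 17
17 + 11 = 28 ≡ 4 (mod 24)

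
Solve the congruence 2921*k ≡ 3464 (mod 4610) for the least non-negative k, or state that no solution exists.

754

gcd(2921, 4610) = 1, so a unique solution mod 4610 exists.
2921⁻¹ ≡ 2421 (mod 4610).
k ≡ 2421*3464 ≡ 754 (mod 4610).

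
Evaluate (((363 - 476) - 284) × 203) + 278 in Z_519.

363 - 476 = -113 ≡ 406 (mod 519)
406 - 284 = 122
122 × 203 = 24766 ≡ 373 (mod 519)
373 + 278 = 651 ≡ 132 (mod 519)

132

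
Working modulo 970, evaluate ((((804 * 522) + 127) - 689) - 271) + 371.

804 * 522 = 419688 ≡ 648 (mod 970)
648 + 127 = 775
775 - 689 = 86
86 - 271 = -185 ≡ 785 (mod 970)
785 + 371 = 1156 ≡ 186 (mod 970)

186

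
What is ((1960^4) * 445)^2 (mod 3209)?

2401

(1960)^4 ≡ 2625 (mod 3209)
2625 * 445 = 1168125 ≡ 49 (mod 3209)
(49)^2 ≡ 2401 (mod 3209)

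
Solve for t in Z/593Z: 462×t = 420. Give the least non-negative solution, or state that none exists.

540

gcd(462, 593) = 1, so a unique solution mod 593 exists.
462⁻¹ ≡ 86 (mod 593).
t ≡ 86×420 ≡ 540 (mod 593).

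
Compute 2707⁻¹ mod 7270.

6373

Run the extended Euclidean algorithm:
7270 = 2*2707 + 1856
2707 = 1*1856 + 851
1856 = 2*851 + 154
851 = 5*154 + 81
154 = 1*81 + 73
81 = 1*73 + 8
73 = 9*8 + 1
8 = 8*1 + 0
gcd(2707, 7270) = 1, so the inverse exists.
Back-substitute for 1:
1 = 1*73 − 9*8
  = −9*81 + 10*73
  = 10*154 − 19*81
  = −19*851 + 105*154
  = 105*1856 − 229*851
  = −229*2707 + 334*1856
  = 334*7270 − 897*2707
So 2707⁻¹ ≡ −897 ≡ 6373 (mod 7270).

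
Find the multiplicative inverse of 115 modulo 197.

12

Run the extended Euclidean algorithm:
197 = 1×115 + 82
115 = 1×82 + 33
82 = 2×33 + 16
33 = 2×16 + 1
16 = 16×1 + 0
gcd(115, 197) = 1, so the inverse exists.
Back-substitute for 1:
1 = 1×33 − 2×16
  = −2×82 + 5×33
  = 5×115 − 7×82
  = −7×197 + 12×115
So 115⁻¹ ≡ 12 (mod 197).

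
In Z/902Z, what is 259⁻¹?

101

By the extended Euclidean algorithm:
902 = 3×259 + 125
259 = 2×125 + 9
125 = 13×9 + 8
9 = 1×8 + 1
8 = 8×1 + 0
gcd(259, 902) = 1, so the inverse exists.
Bézout: 1 = −29×902 + 101×259.
So 259⁻¹ ≡ 101 (mod 902).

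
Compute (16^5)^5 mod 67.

65

(16)^5 ≡ 26 (mod 67)
(26)^5 ≡ 65 (mod 67)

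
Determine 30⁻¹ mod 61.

Apply the Euclidean algorithm and back-substitute:
61 = 2×30 + 1
30 = 30×1 + 0
gcd(30, 61) = 1, so the inverse exists.
Back-substitute for 1:
1 = 1×61 − 2×30
So 30⁻¹ ≡ −2 ≡ 59 (mod 61).

59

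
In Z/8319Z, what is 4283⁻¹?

6635

Apply the Euclidean algorithm and back-substitute:
8319 = 1*4283 + 4036
4283 = 1*4036 + 247
4036 = 16*247 + 84
247 = 2*84 + 79
84 = 1*79 + 5
79 = 15*5 + 4
5 = 1*4 + 1
4 = 4*1 + 0
gcd(4283, 8319) = 1, so the inverse exists.
Back-substitute for 1:
1 = 1*5 − 1*4
  = −1*79 + 16*5
  = 16*84 − 17*79
  = −17*247 + 50*84
  = 50*4036 − 817*247
  = −817*4283 + 867*4036
  = 867*8319 − 1684*4283
So 4283⁻¹ ≡ −1684 ≡ 6635 (mod 8319).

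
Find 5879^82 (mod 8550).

5879^1 ≡ 5879 (mod 8550)
5879^2 ≡ 5879^2 = 34562641 ≡ 3541 (mod 8550)
5879^4 ≡ 3541^2 = 12538681 ≡ 4381 (mod 8550)
5879^8 ≡ 4381^2 = 19193161 ≡ 6961 (mod 8550)
5879^16 ≡ 6961^2 = 48455521 ≡ 2671 (mod 8550)
5879^32 ≡ 2671^2 = 7134241 ≡ 3541 (mod 8550)
5879^64 ≡ 3541^2 = 12538681 ≡ 4381 (mod 8550)
5879^82 = 5879^64 * 5879^16 * 5879^2 ≡ 4381 * 2671 * 3541 (mod 8550).
Accumulate the product:
4381 * 2671 = 11701651 ≡ 5251
5251 * 3541 = 18593791 ≡ 6091

6091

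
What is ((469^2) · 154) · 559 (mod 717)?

(469)^2 ≡ 559 (mod 717)
559 · 154 = 86086 ≡ 46 (mod 717)
46 · 559 = 25714 ≡ 619 (mod 717)

619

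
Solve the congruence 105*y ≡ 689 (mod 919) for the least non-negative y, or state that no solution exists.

698

gcd(105, 919) = 1, so a unique solution mod 919 exists.
105⁻¹ ≡ 884 (mod 919).
y ≡ 884*689 ≡ 698 (mod 919).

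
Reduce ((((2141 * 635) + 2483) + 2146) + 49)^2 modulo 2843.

377

2141 * 635 = 1359535 ≡ 581 (mod 2843)
581 + 2483 = 3064 ≡ 221 (mod 2843)
221 + 2146 = 2367
2367 + 49 = 2416
(2416)^2 ≡ 377 (mod 2843)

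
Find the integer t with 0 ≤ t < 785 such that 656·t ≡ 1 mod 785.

286

Apply the Euclidean algorithm and back-substitute:
785 = 1*656 + 129
656 = 5*129 + 11
129 = 11*11 + 8
11 = 1*8 + 3
8 = 2*3 + 2
3 = 1*2 + 1
2 = 2*1 + 0
gcd(656, 785) = 1, so the inverse exists.
Back-substitute for 1:
1 = 1*3 − 1*2
  = −1*8 + 3*3
  = 3*11 − 4*8
  = −4*129 + 47*11
  = 47*656 − 239*129
  = −239*785 + 286*656
So 656⁻¹ ≡ 286 (mod 785).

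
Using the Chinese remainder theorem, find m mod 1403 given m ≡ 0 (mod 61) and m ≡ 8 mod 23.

1342

61⁻¹ mod 23: 61·20 ≡ 1 (mod 23), so 61⁻¹ ≡ 20.
m = 0 + 61·((8 − 0)·20 mod 23) = 0 + 61·22 = 1342.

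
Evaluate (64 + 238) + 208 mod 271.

239

64 + 238 = 302 ≡ 31 (mod 271)
31 + 208 = 239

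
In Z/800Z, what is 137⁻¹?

473

800 = 5·137 + 115
137 = 1·115 + 22
115 = 5·22 + 5
22 = 4·5 + 2
5 = 2·2 + 1
2 = 2·1 + 0
gcd(137, 800) = 1, so the inverse exists.
Bézout: 1 = 56·800 − 327·137.
So 137⁻¹ ≡ −327 ≡ 473 (mod 800).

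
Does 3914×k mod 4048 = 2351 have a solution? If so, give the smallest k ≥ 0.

no solution

gcd(3914, 4048) = 2, and 2 does not divide 2351.
So the congruence has no solution.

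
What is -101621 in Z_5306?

4499

-101621 = -20*5306 + 4499, so -101621 ≡ 4499 (mod 5306).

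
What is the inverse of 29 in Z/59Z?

By the extended Euclidean algorithm:
59 = 2×29 + 1
29 = 29×1 + 0
gcd(29, 59) = 1, so the inverse exists.
Bézout: 1 = 1×59 − 2×29.
So 29⁻¹ ≡ −2 ≡ 57 (mod 59).

57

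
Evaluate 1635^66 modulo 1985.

1225

1635^1 ≡ 1635 (mod 1985)
1635^2 ≡ 1635^2 = 2673225 ≡ 1415 (mod 1985)
1635^4 ≡ 1415^2 = 2002225 ≡ 1345 (mod 1985)
1635^8 ≡ 1345^2 = 1809025 ≡ 690 (mod 1985)
1635^16 ≡ 690^2 = 476100 ≡ 1685 (mod 1985)
1635^32 ≡ 1685^2 = 2839225 ≡ 675 (mod 1985)
1635^64 ≡ 675^2 = 455625 ≡ 1060 (mod 1985)
1635^66 = 1635^64 · 1635^2 ≡ 1060 · 1415 (mod 1985).
1060 · 1415 = 1499900 ≡ 1225 (mod 1985).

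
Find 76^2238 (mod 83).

10

76^1 ≡ 76 (mod 83)
76^2 ≡ 76^2 = 5776 ≡ 49 (mod 83)
76^4 ≡ 49^2 = 2401 ≡ 77 (mod 83)
76^8 ≡ 77^2 = 5929 ≡ 36 (mod 83)
76^16 ≡ 36^2 = 1296 ≡ 51 (mod 83)
76^32 ≡ 51^2 = 2601 ≡ 28 (mod 83)
76^64 ≡ 28^2 = 784 ≡ 37 (mod 83)
76^128 ≡ 37^2 = 1369 ≡ 41 (mod 83)
76^256 ≡ 41^2 = 1681 ≡ 21 (mod 83)
76^512 ≡ 21^2 = 441 ≡ 26 (mod 83)
76^1024 ≡ 26^2 = 676 ≡ 12 (mod 83)
76^2048 ≡ 12^2 = 144 ≡ 61 (mod 83)
76^2238 = 76^2048 × 76^128 × 76^32 × 76^16 × 76^8 × 76^4 × 76^2 ≡ 61 × 41 × 28 × 51 × 36 × 77 × 49 (mod 83).
Accumulate the product:
61 × 41 = 2501 ≡ 11
11 × 28 = 308 ≡ 59
59 × 51 = 3009 ≡ 21
21 × 36 = 756 ≡ 9
9 × 77 = 693 ≡ 29
29 × 49 = 1421 ≡ 10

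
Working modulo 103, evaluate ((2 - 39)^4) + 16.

92

2 - 39 = -37 ≡ 66 (mod 103)
(66)^4 ≡ 76 (mod 103)
76 + 16 = 92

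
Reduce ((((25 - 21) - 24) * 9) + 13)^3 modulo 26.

25 - 21 = 4
4 - 24 = -20 ≡ 6 (mod 26)
6 * 9 = 54 ≡ 2 (mod 26)
2 + 13 = 15
(15)^3 ≡ 21 (mod 26)

21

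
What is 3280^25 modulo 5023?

1713

By square-and-multiply:
3280^1 ≡ 3280 (mod 5023)
3280^2 ≡ 3280^2 = 10758400 ≡ 4157 (mod 5023)
3280^4 ≡ 4157^2 = 17280649 ≡ 1529 (mod 5023)
3280^8 ≡ 1529^2 = 2337841 ≡ 2146 (mod 5023)
3280^16 ≡ 2146^2 = 4605316 ≡ 4248 (mod 5023)
3280^25 = 3280^16 × 3280^8 × 3280^1 ≡ 4248 × 2146 × 3280 (mod 5023).
Accumulate the product:
4248 × 2146 = 9116208 ≡ 4486
4486 × 3280 = 14714080 ≡ 1713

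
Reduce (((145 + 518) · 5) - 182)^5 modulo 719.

145 + 518 = 663
663 · 5 = 3315 ≡ 439 (mod 719)
439 - 182 = 257
(257)^5 ≡ 200 (mod 719)

200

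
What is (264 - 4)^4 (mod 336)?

64

264 - 4 = 260
(260)^4 ≡ 64 (mod 336)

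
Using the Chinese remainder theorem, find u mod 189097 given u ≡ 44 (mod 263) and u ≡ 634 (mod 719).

33708

263⁻¹ mod 719: 263×339 ≡ 1 (mod 719), so 263⁻¹ ≡ 339.
u = 44 + 263×((634 − 44)×339 mod 719) = 44 + 263×128 = 33708.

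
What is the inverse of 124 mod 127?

42

Run the extended Euclidean algorithm:
127 = 1×124 + 3
124 = 41×3 + 1
3 = 3×1 + 0
gcd(124, 127) = 1, so the inverse exists.
Back-substitute for 1:
1 = 1×124 − 41×3
  = −41×127 + 42×124
So 124⁻¹ ≡ 42 (mod 127).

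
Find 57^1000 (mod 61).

1000 in binary is 1111101000, i.e. 1000 = 512 + 256 + 128 + 64 + 32 + 8.
57^1 ≡ 57 (mod 61)
57^2 ≡ 57^2 = 3249 ≡ 16 (mod 61)
57^4 ≡ 16^2 = 256 ≡ 12 (mod 61)
57^8 ≡ 12^2 = 144 ≡ 22 (mod 61)
57^16 ≡ 22^2 = 484 ≡ 57 (mod 61)
57^32 ≡ 57^2 = 3249 ≡ 16 (mod 61)
57^64 ≡ 16^2 = 256 ≡ 12 (mod 61)
57^128 ≡ 12^2 = 144 ≡ 22 (mod 61)
57^256 ≡ 22^2 = 484 ≡ 57 (mod 61)
57^512 ≡ 57^2 = 3249 ≡ 16 (mod 61)
57^1000 = 57^512 * 57^256 * 57^128 * 57^64 * 57^32 * 57^8 ≡ 16 * 57 * 22 * 12 * 16 * 22 (mod 61).
Accumulate the product:
16 * 57 = 912 ≡ 58
58 * 22 = 1276 ≡ 56
56 * 12 = 672 ≡ 1
1 * 16 = 16
16 * 22 = 352 ≡ 47

47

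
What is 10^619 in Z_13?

10^1 ≡ 10 (mod 13)
10^2 ≡ 10^2 = 100 ≡ 9 (mod 13)
10^4 ≡ 9^2 = 81 ≡ 3 (mod 13)
10^8 ≡ 3^2 = 9 (mod 13)
10^16 ≡ 9^2 = 81 ≡ 3 (mod 13)
10^32 ≡ 3^2 = 9 (mod 13)
10^64 ≡ 9^2 = 81 ≡ 3 (mod 13)
10^128 ≡ 3^2 = 9 (mod 13)
10^256 ≡ 9^2 = 81 ≡ 3 (mod 13)
10^512 ≡ 3^2 = 9 (mod 13)
10^619 = 10^512 · 10^64 · 10^32 · 10^8 · 10^2 · 10^1 ≡ 9 · 3 · 9 · 9 · 9 · 10 (mod 13).
Accumulate the product:
9 · 3 = 27 ≡ 1
1 · 9 = 9
9 · 9 = 81 ≡ 3
3 · 9 = 27 ≡ 1
1 · 10 = 10

10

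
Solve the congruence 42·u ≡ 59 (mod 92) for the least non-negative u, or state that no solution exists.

no solution

gcd(42, 92) = 2, and 2 does not divide 59.
So the congruence has no solution.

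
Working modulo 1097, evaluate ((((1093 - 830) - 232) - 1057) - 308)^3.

42

1093 - 830 = 263
263 - 232 = 31
31 - 1057 = -1026 ≡ 71 (mod 1097)
71 - 308 = -237 ≡ 860 (mod 1097)
(860)^3 ≡ 42 (mod 1097)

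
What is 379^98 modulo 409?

25

98 in binary is 1100010, i.e. 98 = 64 + 32 + 2.
379^1 ≡ 379 (mod 409)
379^2 ≡ 379^2 = 143641 ≡ 82 (mod 409)
379^4 ≡ 82^2 = 6724 ≡ 180 (mod 409)
379^8 ≡ 180^2 = 32400 ≡ 89 (mod 409)
379^16 ≡ 89^2 = 7921 ≡ 150 (mod 409)
379^32 ≡ 150^2 = 22500 ≡ 5 (mod 409)
379^64 ≡ 5^2 = 25 (mod 409)
379^98 = 379^64 * 379^32 * 379^2 ≡ 25 * 5 * 82 (mod 409).
Accumulate the product:
25 * 5 = 125
125 * 82 = 10250 ≡ 25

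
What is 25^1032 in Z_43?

16

Using repeated squaring:
1032 in binary is 10000001000, i.e. 1032 = 1024 + 8.
25^1 ≡ 25 (mod 43)
25^2 ≡ 25^2 = 625 ≡ 23 (mod 43)
25^4 ≡ 23^2 = 529 ≡ 13 (mod 43)
25^8 ≡ 13^2 = 169 ≡ 40 (mod 43)
25^16 ≡ 40^2 = 1600 ≡ 9 (mod 43)
25^32 ≡ 9^2 = 81 ≡ 38 (mod 43)
25^64 ≡ 38^2 = 1444 ≡ 25 (mod 43)
25^128 ≡ 25^2 = 625 ≡ 23 (mod 43)
25^256 ≡ 23^2 = 529 ≡ 13 (mod 43)
25^512 ≡ 13^2 = 169 ≡ 40 (mod 43)
25^1024 ≡ 40^2 = 1600 ≡ 9 (mod 43)
25^1032 = 25^1024 × 25^8 ≡ 9 × 40 (mod 43).
9 × 40 = 360 ≡ 16 (mod 43).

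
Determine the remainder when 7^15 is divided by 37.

26

7^1 ≡ 7 (mod 37)
7^2 ≡ 7^2 = 49 ≡ 12 (mod 37)
7^4 ≡ 12^2 = 144 ≡ 33 (mod 37)
7^8 ≡ 33^2 = 1089 ≡ 16 (mod 37)
7^15 = 7^8 × 7^4 × 7^2 × 7^1 ≡ 16 × 33 × 12 × 7 (mod 37).
Accumulate the product:
16 × 33 = 528 ≡ 10
10 × 12 = 120 ≡ 9
9 × 7 = 63 ≡ 26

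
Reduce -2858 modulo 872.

-2858 = -4×872 + 630, so -2858 ≡ 630 (mod 872).

630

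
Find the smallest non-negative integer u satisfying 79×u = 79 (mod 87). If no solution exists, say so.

gcd(79, 87) = 1, so a unique solution mod 87 exists.
79⁻¹ ≡ 76 (mod 87).
u ≡ 76×79 ≡ 1 (mod 87).

1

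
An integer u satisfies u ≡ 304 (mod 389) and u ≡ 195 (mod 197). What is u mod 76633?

54764

389⁻¹ mod 197: 389×118 ≡ 1 (mod 197), so 389⁻¹ ≡ 118.
u = 304 + 389×((195 − 304)×118 mod 197) = 304 + 389×140 = 54764.
Check: 54764 mod 389 = 304, 54764 mod 197 = 195. ✓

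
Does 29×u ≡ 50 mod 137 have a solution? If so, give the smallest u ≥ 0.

134

gcd(29, 137) = 1, so a unique solution mod 137 exists.
29⁻¹ ≡ 52 (mod 137).
u ≡ 52×50 ≡ 134 (mod 137).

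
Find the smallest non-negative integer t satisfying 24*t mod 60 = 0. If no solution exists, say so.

0

gcd(24, 60) = 12, and 12 | 0, so solutions exist.
Divide through by 12: 2*t ≡ 0 (mod 5).
2⁻¹ ≡ 3 (mod 5).
t ≡ 3*0 ≡ 0 (mod 5).
The smallest non-negative solution is t = 0.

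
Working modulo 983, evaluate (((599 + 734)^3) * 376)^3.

692

599 + 734 = 1333 ≡ 350 (mod 983)
(350)^3 ≡ 472 (mod 983)
472 * 376 = 177472 ≡ 532 (mod 983)
(532)^3 ≡ 692 (mod 983)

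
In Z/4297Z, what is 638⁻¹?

By the extended Euclidean algorithm:
4297 = 6·638 + 469
638 = 1·469 + 169
469 = 2·169 + 131
169 = 1·131 + 38
131 = 3·38 + 17
38 = 2·17 + 4
17 = 4·4 + 1
4 = 4·1 + 0
gcd(638, 4297) = 1, so the inverse exists.
Bézout: 1 = 151·4297 − 1017·638.
So 638⁻¹ ≡ −1017 ≡ 3280 (mod 4297).

3280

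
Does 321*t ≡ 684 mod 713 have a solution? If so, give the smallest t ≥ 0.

gcd(321, 713) = 1, so a unique solution mod 713 exists.
321⁻¹ ≡ 482 (mod 713).
t ≡ 482*684 ≡ 282 (mod 713).

282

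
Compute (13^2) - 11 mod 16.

14

(13)^2 ≡ 9 (mod 16)
9 - 11 = -2 ≡ 14 (mod 16)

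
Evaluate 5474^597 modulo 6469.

597 in binary is 1001010101, i.e. 597 = 512 + 64 + 16 + 4 + 1.
5474^1 ≡ 5474 (mod 6469)
5474^2 ≡ 5474^2 = 29964676 ≡ 268 (mod 6469)
5474^4 ≡ 268^2 = 71824 ≡ 665 (mod 6469)
5474^8 ≡ 665^2 = 442225 ≡ 2333 (mod 6469)
5474^16 ≡ 2333^2 = 5442889 ≡ 2460 (mod 6469)
5474^32 ≡ 2460^2 = 6051600 ≡ 3085 (mod 6469)
5474^64 ≡ 3085^2 = 9517225 ≡ 1326 (mod 6469)
5474^128 ≡ 1326^2 = 1758276 ≡ 5177 (mod 6469)
5474^256 ≡ 5177^2 = 26801329 ≡ 262 (mod 6469)
5474^512 ≡ 262^2 = 68644 ≡ 3954 (mod 6469)
5474^597 = 5474^512 · 5474^64 · 5474^16 · 5474^4 · 5474^1 ≡ 3954 · 1326 · 2460 · 665 · 5474 (mod 6469).
Accumulate the product:
3954 · 1326 = 5243004 ≡ 3114
3114 · 2460 = 7660440 ≡ 1144
1144 · 665 = 760760 ≡ 3887
3887 · 5474 = 21277438 ≡ 897

897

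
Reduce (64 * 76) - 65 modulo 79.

59

64 * 76 = 4864 ≡ 45 (mod 79)
45 - 65 = -20 ≡ 59 (mod 79)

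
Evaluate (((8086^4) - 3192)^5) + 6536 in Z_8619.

1377

(8086)^4 ≡ 2197 (mod 8619)
2197 - 3192 = -995 ≡ 7624 (mod 8619)
(7624)^5 ≡ 3460 (mod 8619)
3460 + 6536 = 9996 ≡ 1377 (mod 8619)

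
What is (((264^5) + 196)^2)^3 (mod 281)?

(264)^5 ≡ 36 (mod 281)
36 + 196 = 232
(232)^2 ≡ 153 (mod 281)
(153)^3 ≡ 232 (mod 281)

232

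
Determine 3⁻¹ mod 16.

By the extended Euclidean algorithm:
16 = 5·3 + 1
3 = 3·1 + 0
gcd(3, 16) = 1, so the inverse exists.
Back-substitute for 1:
1 = 1·16 − 5·3
So 3⁻¹ ≡ −5 ≡ 11 (mod 16).

11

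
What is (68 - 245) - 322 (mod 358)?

68 - 245 = -177 ≡ 181 (mod 358)
181 - 322 = -141 ≡ 217 (mod 358)

217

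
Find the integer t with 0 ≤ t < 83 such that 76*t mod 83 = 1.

71

Run the extended Euclidean algorithm:
83 = 1·76 + 7
76 = 10·7 + 6
7 = 1·6 + 1
6 = 6·1 + 0
gcd(76, 83) = 1, so the inverse exists.
Bézout: 1 = 11·83 − 12·76.
So 76⁻¹ ≡ −12 ≡ 71 (mod 83).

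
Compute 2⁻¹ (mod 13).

Apply the Euclidean algorithm and back-substitute:
13 = 6·2 + 1
2 = 2·1 + 0
gcd(2, 13) = 1, so the inverse exists.
Back-substitute for 1:
1 = 1·13 − 6·2
So 2⁻¹ ≡ −6 ≡ 7 (mod 13).

7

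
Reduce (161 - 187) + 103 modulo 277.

77

161 - 187 = -26 ≡ 251 (mod 277)
251 + 103 = 354 ≡ 77 (mod 277)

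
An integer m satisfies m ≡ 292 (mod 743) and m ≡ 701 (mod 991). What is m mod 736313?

257370

743⁻¹ mod 991: 743*987 ≡ 1 (mod 991), so 743⁻¹ ≡ 987.
m = 292 + 743*((701 − 292)*987 mod 991) = 292 + 743*346 = 257370.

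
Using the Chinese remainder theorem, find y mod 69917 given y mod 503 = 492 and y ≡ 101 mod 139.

5522

503⁻¹ mod 139: 503×118 ≡ 1 (mod 139), so 503⁻¹ ≡ 118.
y = 492 + 503×((101 − 492)×118 mod 139) = 492 + 503×10 = 5522.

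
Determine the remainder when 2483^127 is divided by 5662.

1077

Using repeated squaring:
2483^1 ≡ 2483 (mod 5662)
2483^2 ≡ 2483^2 = 6165289 ≡ 5033 (mod 5662)
2483^4 ≡ 5033^2 = 25331089 ≡ 4963 (mod 5662)
2483^8 ≡ 4963^2 = 24631369 ≡ 1669 (mod 5662)
2483^16 ≡ 1669^2 = 2785561 ≡ 5519 (mod 5662)
2483^32 ≡ 5519^2 = 30459361 ≡ 3463 (mod 5662)
2483^64 ≡ 3463^2 = 11992369 ≡ 253 (mod 5662)
2483^127 = 2483^64 * 2483^32 * 2483^16 * 2483^8 * 2483^4 * 2483^2 * 2483^1 ≡ 253 * 3463 * 5519 * 1669 * 4963 * 5033 * 2483 (mod 5662).
Accumulate the product:
253 * 3463 = 876139 ≡ 4191
4191 * 5519 = 23130129 ≡ 859
859 * 1669 = 1433671 ≡ 1185
1185 * 4963 = 5881155 ≡ 3999
3999 * 5033 = 20126967 ≡ 4219
4219 * 2483 = 10475777 ≡ 1077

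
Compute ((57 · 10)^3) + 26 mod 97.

44

57 · 10 = 570 ≡ 85 (mod 97)
(85)^3 ≡ 18 (mod 97)
18 + 26 = 44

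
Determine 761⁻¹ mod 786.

503

Run the extended Euclidean algorithm:
786 = 1*761 + 25
761 = 30*25 + 11
25 = 2*11 + 3
11 = 3*3 + 2
3 = 1*2 + 1
2 = 2*1 + 0
gcd(761, 786) = 1, so the inverse exists.
Back-substitute for 1:
1 = 1*3 − 1*2
  = −1*11 + 4*3
  = 4*25 − 9*11
  = −9*761 + 274*25
  = 274*786 − 283*761
So 761⁻¹ ≡ −283 ≡ 503 (mod 786).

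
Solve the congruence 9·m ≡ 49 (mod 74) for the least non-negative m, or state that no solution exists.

gcd(9, 74) = 1, so a unique solution mod 74 exists.
9⁻¹ ≡ 33 (mod 74).
m ≡ 33·49 ≡ 63 (mod 74).

63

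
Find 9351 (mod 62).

51

9351 = 150·62 + 51, so 9351 ≡ 51 (mod 62).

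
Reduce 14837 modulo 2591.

1882

14837 = 5×2591 + 1882, so 14837 ≡ 1882 (mod 2591).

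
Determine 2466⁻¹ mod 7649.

7649 = 3·2466 + 251
2466 = 9·251 + 207
251 = 1·207 + 44
207 = 4·44 + 31
44 = 1·31 + 13
31 = 2·13 + 5
13 = 2·5 + 3
5 = 1·3 + 2
3 = 1·2 + 1
2 = 2·1 + 0
gcd(2466, 7649) = 1, so the inverse exists.
Bézout: 1 = 953·7649 − 2956·2466.
So 2466⁻¹ ≡ −2956 ≡ 4693 (mod 7649).

4693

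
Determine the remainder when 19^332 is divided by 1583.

By square-and-multiply:
332 in binary is 101001100, i.e. 332 = 256 + 64 + 8 + 4.
19^1 ≡ 19 (mod 1583)
19^2 ≡ 19^2 = 361 (mod 1583)
19^4 ≡ 361^2 = 130321 ≡ 515 (mod 1583)
19^8 ≡ 515^2 = 265225 ≡ 864 (mod 1583)
19^16 ≡ 864^2 = 746496 ≡ 903 (mod 1583)
19^32 ≡ 903^2 = 815409 ≡ 164 (mod 1583)
19^64 ≡ 164^2 = 26896 ≡ 1568 (mod 1583)
19^128 ≡ 1568^2 = 2458624 ≡ 225 (mod 1583)
19^256 ≡ 225^2 = 50625 ≡ 1552 (mod 1583)
19^332 = 19^256 · 19^64 · 19^8 · 19^4 ≡ 1552 · 1568 · 864 · 515 (mod 1583).
Accumulate the product:
1552 · 1568 = 2433536 ≡ 465
465 · 864 = 401760 ≡ 1261
1261 · 515 = 649415 ≡ 385

385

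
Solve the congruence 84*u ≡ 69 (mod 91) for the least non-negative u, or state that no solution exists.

no solution

gcd(84, 91) = 7, and 7 does not divide 69.
So the congruence has no solution.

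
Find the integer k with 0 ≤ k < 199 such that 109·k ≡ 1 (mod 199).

Run the extended Euclidean algorithm:
199 = 1×109 + 90
109 = 1×90 + 19
90 = 4×19 + 14
19 = 1×14 + 5
14 = 2×5 + 4
5 = 1×4 + 1
4 = 4×1 + 0
gcd(109, 199) = 1, so the inverse exists.
Bézout: 1 = −23×199 + 42×109.
So 109⁻¹ ≡ 42 (mod 199).

42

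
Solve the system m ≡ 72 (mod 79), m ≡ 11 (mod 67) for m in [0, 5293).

2758

79⁻¹ mod 67: 79*28 ≡ 1 (mod 67), so 79⁻¹ ≡ 28.
m = 72 + 79*((11 − 72)*28 mod 67) = 72 + 79*34 = 2758.
Check: 2758 mod 79 = 72, 2758 mod 67 = 11. ✓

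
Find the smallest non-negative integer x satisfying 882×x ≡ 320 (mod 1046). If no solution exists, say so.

gcd(882, 1046) = 2, and 2 | 320, so solutions exist.
Divide through by 2: 441×x ≡ 160 mod 523.
441⁻¹ ≡ 287 (mod 523).
x ≡ 287×160 ≡ 419 (mod 523).
The smallest non-negative solution is x = 419.

419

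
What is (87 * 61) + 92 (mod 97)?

87 * 61 = 5307 ≡ 69 (mod 97)
69 + 92 = 161 ≡ 64 (mod 97)

64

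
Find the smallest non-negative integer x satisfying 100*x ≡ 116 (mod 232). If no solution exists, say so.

29

gcd(100, 232) = 4, and 4 | 116, so solutions exist.
Divide through by 4: 25*x = 29 (mod 58).
25⁻¹ ≡ 7 (mod 58).
x ≡ 7*29 ≡ 29 (mod 58).
The smallest non-negative solution is x = 29.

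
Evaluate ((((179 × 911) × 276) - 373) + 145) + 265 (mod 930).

179 × 911 = 163069 ≡ 319 (mod 930)
319 × 276 = 88044 ≡ 624 (mod 930)
624 - 373 = 251
251 + 145 = 396
396 + 265 = 661

661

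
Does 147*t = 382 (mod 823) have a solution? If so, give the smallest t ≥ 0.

820

gcd(147, 823) = 1, so a unique solution mod 823 exists.
147⁻¹ ≡ 28 (mod 823).
t ≡ 28*382 ≡ 820 (mod 823).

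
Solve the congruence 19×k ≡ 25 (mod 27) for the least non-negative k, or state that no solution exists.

gcd(19, 27) = 1, so a unique solution mod 27 exists.
19⁻¹ ≡ 10 (mod 27).
k ≡ 10×25 ≡ 7 (mod 27).

7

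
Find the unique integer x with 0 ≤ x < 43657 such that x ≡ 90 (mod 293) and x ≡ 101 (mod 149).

34371

293⁻¹ mod 149: 293×119 ≡ 1 (mod 149), so 293⁻¹ ≡ 119.
x = 90 + 293×((101 − 90)×119 mod 149) = 90 + 293×117 = 34371.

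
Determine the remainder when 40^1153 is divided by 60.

1153 in binary is 10010000001, i.e. 1153 = 1024 + 128 + 1.
40^1 ≡ 40 (mod 60)
40^2 ≡ 40^2 = 1600 ≡ 40 (mod 60)
40^4 ≡ 40^2 = 1600 ≡ 40 (mod 60)
40^8 ≡ 40^2 = 1600 ≡ 40 (mod 60)
40^16 ≡ 40^2 = 1600 ≡ 40 (mod 60)
40^32 ≡ 40^2 = 1600 ≡ 40 (mod 60)
40^64 ≡ 40^2 = 1600 ≡ 40 (mod 60)
40^128 ≡ 40^2 = 1600 ≡ 40 (mod 60)
40^256 ≡ 40^2 = 1600 ≡ 40 (mod 60)
40^512 ≡ 40^2 = 1600 ≡ 40 (mod 60)
40^1024 ≡ 40^2 = 1600 ≡ 40 (mod 60)
40^1153 = 40^1024 × 40^128 × 40^1 ≡ 40 × 40 × 40 (mod 60).
Accumulate the product:
40 × 40 = 1600 ≡ 40
40 × 40 = 1600 ≡ 40

40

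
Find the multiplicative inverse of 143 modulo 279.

80

279 = 1·143 + 136
143 = 1·136 + 7
136 = 19·7 + 3
7 = 2·3 + 1
3 = 3·1 + 0
gcd(143, 279) = 1, so the inverse exists.
Back-substitute for 1:
1 = 1·7 − 2·3
  = −2·136 + 39·7
  = 39·143 − 41·136
  = −41·279 + 80·143
So 143⁻¹ ≡ 80 (mod 279).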